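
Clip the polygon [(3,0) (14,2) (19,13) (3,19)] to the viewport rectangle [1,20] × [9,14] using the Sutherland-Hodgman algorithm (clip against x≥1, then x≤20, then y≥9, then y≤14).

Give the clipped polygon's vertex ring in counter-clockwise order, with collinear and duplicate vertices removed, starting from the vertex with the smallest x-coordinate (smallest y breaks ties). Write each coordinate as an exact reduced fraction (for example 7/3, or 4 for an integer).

Clipped polygon: [(3,9) (189/11,9) (19,13) (49/3,14) (3,14)]

1. After x ≥ 1: [(3,0) (14,2) (19,13) (3,19)]
2. After x ≤ 20: [(3,0) (14,2) (19,13) (3,19)]
3. After y ≥ 9: [(3,9) (189/11,9) (19,13) (3,19)]
4. After y ≤ 14: [(3,14) (3,9) (189/11,9) (19,13) (49/3,14)]
5. Canonical ring: [(3,9) (189/11,9) (19,13) (49/3,14) (3,14)]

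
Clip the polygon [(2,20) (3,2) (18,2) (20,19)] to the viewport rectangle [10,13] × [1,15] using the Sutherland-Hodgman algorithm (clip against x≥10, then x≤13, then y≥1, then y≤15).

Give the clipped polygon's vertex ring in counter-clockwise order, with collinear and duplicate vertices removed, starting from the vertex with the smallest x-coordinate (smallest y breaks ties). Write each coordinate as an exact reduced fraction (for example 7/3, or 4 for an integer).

Clipped polygon: [(10,2) (13,2) (13,15) (10,15)]

1. After x ≥ 10: [(10,176/9) (10,2) (18,2) (20,19)]
2. After x ≤ 13: [(13,349/18) (10,176/9) (10,2) (13,2)]
3. After y ≥ 1: [(13,349/18) (10,176/9) (10,2) (13,2)]
4. After y ≤ 15: [(13,15) (10,15) (10,2) (13,2)]
5. Canonical ring: [(10,2) (13,2) (13,15) (10,15)]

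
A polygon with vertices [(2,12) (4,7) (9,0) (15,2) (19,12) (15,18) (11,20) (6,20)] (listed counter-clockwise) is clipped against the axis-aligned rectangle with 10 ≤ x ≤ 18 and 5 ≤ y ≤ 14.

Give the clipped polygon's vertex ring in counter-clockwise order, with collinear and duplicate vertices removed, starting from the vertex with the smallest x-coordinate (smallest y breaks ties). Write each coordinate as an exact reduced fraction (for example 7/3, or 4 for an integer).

1. After x ≥ 10: [(10,1/3) (15,2) (19,12) (15,18) (11,20) (10,20)]
2. After x ≤ 18: [(10,1/3) (15,2) (18,19/2) (18,27/2) (15,18) (11,20) (10,20)]
3. After y ≥ 5: [(10,5) (81/5,5) (18,19/2) (18,27/2) (15,18) (11,20) (10,20)]
4. After y ≤ 14: [(10,14) (10,5) (81/5,5) (18,19/2) (18,27/2) (53/3,14)]
5. Canonical ring: [(10,5) (81/5,5) (18,19/2) (18,27/2) (53/3,14) (10,14)]

Clipped polygon: [(10,5) (81/5,5) (18,19/2) (18,27/2) (53/3,14) (10,14)]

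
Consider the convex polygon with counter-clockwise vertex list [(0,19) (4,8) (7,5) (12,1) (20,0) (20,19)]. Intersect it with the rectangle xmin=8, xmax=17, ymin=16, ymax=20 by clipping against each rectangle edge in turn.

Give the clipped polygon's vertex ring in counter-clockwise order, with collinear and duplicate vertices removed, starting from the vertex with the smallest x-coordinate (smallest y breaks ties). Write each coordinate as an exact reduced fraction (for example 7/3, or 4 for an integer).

1. After x ≥ 8: [(8,19) (8,21/5) (12,1) (20,0) (20,19)]
2. After x ≤ 17: [(17,19) (8,19) (8,21/5) (12,1) (17,3/8)]
3. After y ≥ 16: [(17,16) (17,19) (8,19) (8,16)]
4. After y ≤ 20: [(17,16) (17,19) (8,19) (8,16)]
5. Canonical ring: [(8,16) (17,16) (17,19) (8,19)]

Clipped polygon: [(8,16) (17,16) (17,19) (8,19)]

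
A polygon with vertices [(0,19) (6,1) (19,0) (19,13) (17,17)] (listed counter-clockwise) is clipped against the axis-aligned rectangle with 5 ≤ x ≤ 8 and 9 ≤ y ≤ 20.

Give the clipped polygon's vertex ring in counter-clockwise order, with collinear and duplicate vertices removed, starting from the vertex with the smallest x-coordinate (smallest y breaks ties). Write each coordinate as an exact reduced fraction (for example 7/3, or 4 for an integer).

1. After x ≥ 5: [(5,313/17) (5,4) (6,1) (19,0) (19,13) (17,17)]
2. After x ≤ 8: [(8,307/17) (5,313/17) (5,4) (6,1) (8,11/13)]
3. After y ≥ 9: [(8,9) (8,307/17) (5,313/17) (5,9)]
4. After y ≤ 20: [(8,9) (8,307/17) (5,313/17) (5,9)]
5. Canonical ring: [(5,9) (8,9) (8,307/17) (5,313/17)]

Clipped polygon: [(5,9) (8,9) (8,307/17) (5,313/17)]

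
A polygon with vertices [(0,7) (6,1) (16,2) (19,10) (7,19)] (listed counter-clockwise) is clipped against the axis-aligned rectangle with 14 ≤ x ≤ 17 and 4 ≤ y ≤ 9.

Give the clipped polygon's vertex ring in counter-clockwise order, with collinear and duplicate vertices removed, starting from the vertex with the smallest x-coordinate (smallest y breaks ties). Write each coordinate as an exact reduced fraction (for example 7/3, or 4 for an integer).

1. After x ≥ 14: [(14,9/5) (16,2) (19,10) (14,55/4)]
2. After x ≤ 17: [(14,9/5) (16,2) (17,14/3) (17,23/2) (14,55/4)]
3. After y ≥ 4: [(14,4) (67/4,4) (17,14/3) (17,23/2) (14,55/4)]
4. After y ≤ 9: [(14,9) (14,4) (67/4,4) (17,14/3) (17,9)]
5. Canonical ring: [(14,4) (67/4,4) (17,14/3) (17,9) (14,9)]

Clipped polygon: [(14,4) (67/4,4) (17,14/3) (17,9) (14,9)]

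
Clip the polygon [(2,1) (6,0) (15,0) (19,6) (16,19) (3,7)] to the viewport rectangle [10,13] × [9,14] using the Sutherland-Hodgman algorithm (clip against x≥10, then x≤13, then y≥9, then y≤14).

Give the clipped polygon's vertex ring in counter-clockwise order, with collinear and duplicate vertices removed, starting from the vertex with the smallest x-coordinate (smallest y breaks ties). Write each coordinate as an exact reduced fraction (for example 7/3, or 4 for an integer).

1. After x ≥ 10: [(10,0) (15,0) (19,6) (16,19) (10,175/13)]
2. After x ≤ 13: [(10,0) (13,0) (13,211/13) (10,175/13)]
3. After y ≥ 9: [(10,9) (13,9) (13,211/13) (10,175/13)]
4. After y ≤ 14: [(10,9) (13,9) (13,14) (127/12,14) (10,175/13)]
5. Canonical ring: [(10,9) (13,9) (13,14) (127/12,14) (10,175/13)]

Clipped polygon: [(10,9) (13,9) (13,14) (127/12,14) (10,175/13)]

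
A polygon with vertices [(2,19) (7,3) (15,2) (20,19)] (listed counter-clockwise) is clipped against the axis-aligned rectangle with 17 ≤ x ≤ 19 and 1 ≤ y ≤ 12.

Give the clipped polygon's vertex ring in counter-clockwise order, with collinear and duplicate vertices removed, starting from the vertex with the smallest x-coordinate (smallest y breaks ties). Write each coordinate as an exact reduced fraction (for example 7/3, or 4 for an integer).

1. After x ≥ 17: [(17,19) (17,44/5) (20,19)]
2. After x ≤ 19: [(19,19) (17,19) (17,44/5) (19,78/5)]
3. After y ≥ 1: [(19,19) (17,19) (17,44/5) (19,78/5)]
4. After y ≤ 12: [(17,12) (17,44/5) (305/17,12)]
5. Canonical ring: [(17,44/5) (305/17,12) (17,12)]

Clipped polygon: [(17,44/5) (305/17,12) (17,12)]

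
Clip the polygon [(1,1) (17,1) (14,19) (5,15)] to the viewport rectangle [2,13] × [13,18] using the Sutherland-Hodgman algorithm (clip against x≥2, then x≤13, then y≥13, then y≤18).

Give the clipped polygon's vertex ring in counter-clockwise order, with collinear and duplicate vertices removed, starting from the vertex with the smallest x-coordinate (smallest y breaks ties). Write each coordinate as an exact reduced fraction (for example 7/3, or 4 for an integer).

Clipped polygon: [(31/7,13) (13,13) (13,18) (47/4,18) (5,15)]

1. After x ≥ 2: [(2,9/2) (2,1) (17,1) (14,19) (5,15)]
2. After x ≤ 13: [(2,9/2) (2,1) (13,1) (13,167/9) (5,15)]
3. After y ≥ 13: [(31/7,13) (13,13) (13,167/9) (5,15)]
4. After y ≤ 18: [(31/7,13) (13,13) (13,18) (47/4,18) (5,15)]
5. Canonical ring: [(31/7,13) (13,13) (13,18) (47/4,18) (5,15)]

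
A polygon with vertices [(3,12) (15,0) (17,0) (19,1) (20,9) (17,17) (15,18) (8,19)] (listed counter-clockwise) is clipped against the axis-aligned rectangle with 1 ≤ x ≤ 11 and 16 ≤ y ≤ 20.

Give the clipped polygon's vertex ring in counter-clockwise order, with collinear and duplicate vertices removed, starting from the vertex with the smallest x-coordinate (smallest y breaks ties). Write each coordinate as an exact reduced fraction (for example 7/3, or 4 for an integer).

1. After x ≥ 1: [(3,12) (15,0) (17,0) (19,1) (20,9) (17,17) (15,18) (8,19)]
2. After x ≤ 11: [(3,12) (11,4) (11,130/7) (8,19)]
3. After y ≥ 16: [(41/7,16) (11,16) (11,130/7) (8,19)]
4. After y ≤ 20: [(41/7,16) (11,16) (11,130/7) (8,19)]
5. Canonical ring: [(41/7,16) (11,16) (11,130/7) (8,19)]

Clipped polygon: [(41/7,16) (11,16) (11,130/7) (8,19)]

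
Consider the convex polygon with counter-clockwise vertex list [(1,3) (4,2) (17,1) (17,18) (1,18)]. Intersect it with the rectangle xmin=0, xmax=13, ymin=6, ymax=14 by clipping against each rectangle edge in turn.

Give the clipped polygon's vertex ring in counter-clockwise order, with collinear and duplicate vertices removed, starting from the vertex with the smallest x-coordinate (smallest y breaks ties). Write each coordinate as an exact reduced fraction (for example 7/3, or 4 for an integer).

1. After x ≥ 0: [(1,3) (4,2) (17,1) (17,18) (1,18)]
2. After x ≤ 13: [(1,3) (4,2) (13,17/13) (13,18) (1,18)]
3. After y ≥ 6: [(1,6) (13,6) (13,18) (1,18)]
4. After y ≤ 14: [(1,14) (1,6) (13,6) (13,14)]
5. Canonical ring: [(1,6) (13,6) (13,14) (1,14)]

Clipped polygon: [(1,6) (13,6) (13,14) (1,14)]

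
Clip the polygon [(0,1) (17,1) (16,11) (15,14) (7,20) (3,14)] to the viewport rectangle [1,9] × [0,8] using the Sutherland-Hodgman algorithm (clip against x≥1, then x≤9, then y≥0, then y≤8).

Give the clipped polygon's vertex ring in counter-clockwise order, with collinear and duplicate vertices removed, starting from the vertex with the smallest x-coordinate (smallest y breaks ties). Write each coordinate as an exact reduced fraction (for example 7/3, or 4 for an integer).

Clipped polygon: [(1,1) (9,1) (9,8) (21/13,8) (1,16/3)]

1. After x ≥ 1: [(1,16/3) (1,1) (17,1) (16,11) (15,14) (7,20) (3,14)]
2. After x ≤ 9: [(1,16/3) (1,1) (9,1) (9,37/2) (7,20) (3,14)]
3. After y ≥ 0: [(1,16/3) (1,1) (9,1) (9,37/2) (7,20) (3,14)]
4. After y ≤ 8: [(21/13,8) (1,16/3) (1,1) (9,1) (9,8)]
5. Canonical ring: [(1,1) (9,1) (9,8) (21/13,8) (1,16/3)]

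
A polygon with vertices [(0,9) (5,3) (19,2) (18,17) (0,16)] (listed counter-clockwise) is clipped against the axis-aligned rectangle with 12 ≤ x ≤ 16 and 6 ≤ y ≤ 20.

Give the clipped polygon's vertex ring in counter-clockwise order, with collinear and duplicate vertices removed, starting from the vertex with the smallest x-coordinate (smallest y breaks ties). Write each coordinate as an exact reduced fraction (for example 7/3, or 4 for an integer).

1. After x ≥ 12: [(12,5/2) (19,2) (18,17) (12,50/3)]
2. After x ≤ 16: [(12,5/2) (16,31/14) (16,152/9) (12,50/3)]
3. After y ≥ 6: [(12,6) (16,6) (16,152/9) (12,50/3)]
4. After y ≤ 20: [(12,6) (16,6) (16,152/9) (12,50/3)]
5. Canonical ring: [(12,6) (16,6) (16,152/9) (12,50/3)]

Clipped polygon: [(12,6) (16,6) (16,152/9) (12,50/3)]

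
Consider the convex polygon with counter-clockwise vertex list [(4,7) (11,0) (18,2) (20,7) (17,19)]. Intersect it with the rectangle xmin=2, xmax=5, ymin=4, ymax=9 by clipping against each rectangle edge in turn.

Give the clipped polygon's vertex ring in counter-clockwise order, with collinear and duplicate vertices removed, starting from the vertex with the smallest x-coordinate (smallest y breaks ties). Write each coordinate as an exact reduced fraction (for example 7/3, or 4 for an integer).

Clipped polygon: [(4,7) (5,6) (5,103/13)]

1. After x ≥ 2: [(4,7) (11,0) (18,2) (20,7) (17,19)]
2. After x ≤ 5: [(5,103/13) (4,7) (5,6)]
3. After y ≥ 4: [(5,103/13) (4,7) (5,6)]
4. After y ≤ 9: [(5,103/13) (4,7) (5,6)]
5. Canonical ring: [(4,7) (5,6) (5,103/13)]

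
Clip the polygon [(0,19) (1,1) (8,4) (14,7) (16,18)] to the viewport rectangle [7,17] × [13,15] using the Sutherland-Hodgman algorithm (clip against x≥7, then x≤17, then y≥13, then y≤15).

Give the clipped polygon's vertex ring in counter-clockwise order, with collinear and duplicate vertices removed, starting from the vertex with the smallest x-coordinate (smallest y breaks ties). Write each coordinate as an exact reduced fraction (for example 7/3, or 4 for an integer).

1. After x ≥ 7: [(7,297/16) (7,25/7) (8,4) (14,7) (16,18)]
2. After x ≤ 17: [(7,297/16) (7,25/7) (8,4) (14,7) (16,18)]
3. After y ≥ 13: [(7,297/16) (7,13) (166/11,13) (16,18)]
4. After y ≤ 15: [(7,15) (7,13) (166/11,13) (170/11,15)]
5. Canonical ring: [(7,13) (166/11,13) (170/11,15) (7,15)]

Clipped polygon: [(7,13) (166/11,13) (170/11,15) (7,15)]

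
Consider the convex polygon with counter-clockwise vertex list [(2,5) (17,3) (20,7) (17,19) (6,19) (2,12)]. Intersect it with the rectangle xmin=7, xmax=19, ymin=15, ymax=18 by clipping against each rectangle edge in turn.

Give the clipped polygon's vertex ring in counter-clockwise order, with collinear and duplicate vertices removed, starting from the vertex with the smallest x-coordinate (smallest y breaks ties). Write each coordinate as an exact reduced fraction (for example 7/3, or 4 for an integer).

1. After x ≥ 7: [(7,13/3) (17,3) (20,7) (17,19) (7,19)]
2. After x ≤ 19: [(7,13/3) (17,3) (19,17/3) (19,11) (17,19) (7,19)]
3. After y ≥ 15: [(7,15) (18,15) (17,19) (7,19)]
4. After y ≤ 18: [(7,18) (7,15) (18,15) (69/4,18)]
5. Canonical ring: [(7,15) (18,15) (69/4,18) (7,18)]

Clipped polygon: [(7,15) (18,15) (69/4,18) (7,18)]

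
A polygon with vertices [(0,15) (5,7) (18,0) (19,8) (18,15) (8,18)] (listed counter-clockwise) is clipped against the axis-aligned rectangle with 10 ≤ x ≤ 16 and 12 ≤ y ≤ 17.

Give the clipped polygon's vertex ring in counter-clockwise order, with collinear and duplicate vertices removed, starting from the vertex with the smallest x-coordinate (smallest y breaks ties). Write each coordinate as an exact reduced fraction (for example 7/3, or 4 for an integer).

Clipped polygon: [(10,12) (16,12) (16,78/5) (34/3,17) (10,17)]

1. After x ≥ 10: [(10,56/13) (18,0) (19,8) (18,15) (10,87/5)]
2. After x ≤ 16: [(10,56/13) (16,14/13) (16,78/5) (10,87/5)]
3. After y ≥ 12: [(10,12) (16,12) (16,78/5) (10,87/5)]
4. After y ≤ 17: [(10,17) (10,12) (16,12) (16,78/5) (34/3,17)]
5. Canonical ring: [(10,12) (16,12) (16,78/5) (34/3,17) (10,17)]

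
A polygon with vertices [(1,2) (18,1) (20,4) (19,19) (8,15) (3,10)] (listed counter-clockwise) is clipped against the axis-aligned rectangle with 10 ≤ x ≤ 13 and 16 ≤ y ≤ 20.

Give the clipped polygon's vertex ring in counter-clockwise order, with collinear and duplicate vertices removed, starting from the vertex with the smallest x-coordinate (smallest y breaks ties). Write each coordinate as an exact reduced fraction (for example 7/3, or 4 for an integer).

1. After x ≥ 10: [(10,25/17) (18,1) (20,4) (19,19) (10,173/11)]
2. After x ≤ 13: [(10,25/17) (13,22/17) (13,185/11) (10,173/11)]
3. After y ≥ 16: [(13,16) (13,185/11) (43/4,16)]
4. After y ≤ 20: [(13,16) (13,185/11) (43/4,16)]
5. Canonical ring: [(43/4,16) (13,16) (13,185/11)]

Clipped polygon: [(43/4,16) (13,16) (13,185/11)]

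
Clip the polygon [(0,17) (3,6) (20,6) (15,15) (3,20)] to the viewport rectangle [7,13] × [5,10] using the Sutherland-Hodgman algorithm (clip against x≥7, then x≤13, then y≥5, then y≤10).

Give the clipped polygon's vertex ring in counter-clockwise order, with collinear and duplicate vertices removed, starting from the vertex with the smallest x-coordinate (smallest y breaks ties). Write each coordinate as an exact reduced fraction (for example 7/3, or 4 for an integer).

Clipped polygon: [(7,6) (13,6) (13,10) (7,10)]

1. After x ≥ 7: [(7,6) (20,6) (15,15) (7,55/3)]
2. After x ≤ 13: [(7,6) (13,6) (13,95/6) (7,55/3)]
3. After y ≥ 5: [(7,6) (13,6) (13,95/6) (7,55/3)]
4. After y ≤ 10: [(7,10) (7,6) (13,6) (13,10)]
5. Canonical ring: [(7,6) (13,6) (13,10) (7,10)]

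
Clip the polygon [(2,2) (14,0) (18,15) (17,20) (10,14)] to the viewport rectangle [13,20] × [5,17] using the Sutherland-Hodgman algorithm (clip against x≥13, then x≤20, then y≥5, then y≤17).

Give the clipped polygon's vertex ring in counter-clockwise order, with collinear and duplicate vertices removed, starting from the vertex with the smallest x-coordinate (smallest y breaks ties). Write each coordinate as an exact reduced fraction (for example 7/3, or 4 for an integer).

Clipped polygon: [(13,5) (46/3,5) (18,15) (88/5,17) (27/2,17) (13,116/7)]

1. After x ≥ 13: [(13,1/6) (14,0) (18,15) (17,20) (13,116/7)]
2. After x ≤ 20: [(13,1/6) (14,0) (18,15) (17,20) (13,116/7)]
3. After y ≥ 5: [(13,5) (46/3,5) (18,15) (17,20) (13,116/7)]
4. After y ≤ 17: [(13,5) (46/3,5) (18,15) (88/5,17) (27/2,17) (13,116/7)]
5. Canonical ring: [(13,5) (46/3,5) (18,15) (88/5,17) (27/2,17) (13,116/7)]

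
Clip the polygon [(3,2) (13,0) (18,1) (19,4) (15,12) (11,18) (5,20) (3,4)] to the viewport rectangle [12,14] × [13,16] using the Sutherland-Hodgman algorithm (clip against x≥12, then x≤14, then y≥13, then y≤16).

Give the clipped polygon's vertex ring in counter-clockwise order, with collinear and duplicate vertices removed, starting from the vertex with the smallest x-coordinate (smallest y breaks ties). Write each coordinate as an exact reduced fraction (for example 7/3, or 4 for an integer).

Clipped polygon: [(12,13) (14,13) (14,27/2) (37/3,16) (12,16)]

1. After x ≥ 12: [(12,1/5) (13,0) (18,1) (19,4) (15,12) (12,33/2)]
2. After x ≤ 14: [(12,1/5) (13,0) (14,1/5) (14,27/2) (12,33/2)]
3. After y ≥ 13: [(12,13) (14,13) (14,27/2) (12,33/2)]
4. After y ≤ 16: [(12,16) (12,13) (14,13) (14,27/2) (37/3,16)]
5. Canonical ring: [(12,13) (14,13) (14,27/2) (37/3,16) (12,16)]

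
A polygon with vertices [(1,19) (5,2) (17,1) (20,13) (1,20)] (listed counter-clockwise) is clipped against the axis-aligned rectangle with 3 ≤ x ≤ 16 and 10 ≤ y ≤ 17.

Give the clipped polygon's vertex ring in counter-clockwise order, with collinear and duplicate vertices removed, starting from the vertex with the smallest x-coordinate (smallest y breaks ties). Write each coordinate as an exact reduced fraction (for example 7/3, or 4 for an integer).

1. After x ≥ 3: [(3,21/2) (5,2) (17,1) (20,13) (3,366/19)]
2. After x ≤ 16: [(3,21/2) (5,2) (16,13/12) (16,275/19) (3,366/19)]
3. After y ≥ 10: [(3,21/2) (53/17,10) (16,10) (16,275/19) (3,366/19)]
4. After y ≤ 17: [(3,17) (3,21/2) (53/17,10) (16,10) (16,275/19) (64/7,17)]
5. Canonical ring: [(3,21/2) (53/17,10) (16,10) (16,275/19) (64/7,17) (3,17)]

Clipped polygon: [(3,21/2) (53/17,10) (16,10) (16,275/19) (64/7,17) (3,17)]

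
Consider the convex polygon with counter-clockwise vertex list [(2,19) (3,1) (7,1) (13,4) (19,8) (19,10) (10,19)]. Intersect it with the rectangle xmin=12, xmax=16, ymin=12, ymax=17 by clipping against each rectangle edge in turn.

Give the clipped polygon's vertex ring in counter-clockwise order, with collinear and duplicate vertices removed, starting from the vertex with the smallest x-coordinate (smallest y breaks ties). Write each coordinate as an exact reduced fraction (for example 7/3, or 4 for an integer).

Clipped polygon: [(12,12) (16,12) (16,13) (12,17)]

1. After x ≥ 12: [(12,7/2) (13,4) (19,8) (19,10) (12,17)]
2. After x ≤ 16: [(12,7/2) (13,4) (16,6) (16,13) (12,17)]
3. After y ≥ 12: [(12,12) (16,12) (16,13) (12,17)]
4. After y ≤ 17: [(12,12) (16,12) (16,13) (12,17)]
5. Canonical ring: [(12,12) (16,12) (16,13) (12,17)]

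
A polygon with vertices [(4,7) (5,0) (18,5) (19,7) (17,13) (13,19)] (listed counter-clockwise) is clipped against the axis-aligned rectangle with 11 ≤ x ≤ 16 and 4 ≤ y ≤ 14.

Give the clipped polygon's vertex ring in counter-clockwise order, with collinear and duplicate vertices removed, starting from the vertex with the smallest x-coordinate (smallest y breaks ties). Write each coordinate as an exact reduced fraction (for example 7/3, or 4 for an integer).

1. After x ≥ 11: [(11,49/3) (11,30/13) (18,5) (19,7) (17,13) (13,19)]
2. After x ≤ 16: [(11,49/3) (11,30/13) (16,55/13) (16,29/2) (13,19)]
3. After y ≥ 4: [(11,49/3) (11,4) (77/5,4) (16,55/13) (16,29/2) (13,19)]
4. After y ≤ 14: [(11,14) (11,4) (77/5,4) (16,55/13) (16,14)]
5. Canonical ring: [(11,4) (77/5,4) (16,55/13) (16,14) (11,14)]

Clipped polygon: [(11,4) (77/5,4) (16,55/13) (16,14) (11,14)]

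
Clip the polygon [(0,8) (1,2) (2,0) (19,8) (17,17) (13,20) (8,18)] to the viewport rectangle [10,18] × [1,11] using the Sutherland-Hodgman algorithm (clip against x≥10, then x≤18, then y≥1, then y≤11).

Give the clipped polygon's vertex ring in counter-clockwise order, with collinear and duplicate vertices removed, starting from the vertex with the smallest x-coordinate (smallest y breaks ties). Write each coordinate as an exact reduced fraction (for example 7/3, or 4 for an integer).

1. After x ≥ 10: [(10,64/17) (19,8) (17,17) (13,20) (10,94/5)]
2. After x ≤ 18: [(10,64/17) (18,128/17) (18,25/2) (17,17) (13,20) (10,94/5)]
3. After y ≥ 1: [(10,64/17) (18,128/17) (18,25/2) (17,17) (13,20) (10,94/5)]
4. After y ≤ 11: [(10,11) (10,64/17) (18,128/17) (18,11)]
5. Canonical ring: [(10,64/17) (18,128/17) (18,11) (10,11)]

Clipped polygon: [(10,64/17) (18,128/17) (18,11) (10,11)]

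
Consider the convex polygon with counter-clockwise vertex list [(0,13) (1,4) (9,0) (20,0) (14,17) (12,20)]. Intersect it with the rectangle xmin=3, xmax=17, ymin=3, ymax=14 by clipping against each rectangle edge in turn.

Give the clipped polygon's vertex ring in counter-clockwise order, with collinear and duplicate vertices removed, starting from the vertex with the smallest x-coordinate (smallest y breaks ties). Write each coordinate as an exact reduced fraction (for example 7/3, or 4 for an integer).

Clipped polygon: [(3,3) (17,3) (17,17/2) (256/17,14) (3,14)]

1. After x ≥ 3: [(3,59/4) (3,3) (9,0) (20,0) (14,17) (12,20)]
2. After x ≤ 17: [(3,59/4) (3,3) (9,0) (17,0) (17,17/2) (14,17) (12,20)]
3. After y ≥ 3: [(3,59/4) (3,3) (3,3) (17,3) (17,17/2) (14,17) (12,20)]
4. After y ≤ 14: [(3,14) (3,3) (3,3) (17,3) (17,17/2) (256/17,14)]
5. Canonical ring: [(3,3) (17,3) (17,17/2) (256/17,14) (3,14)]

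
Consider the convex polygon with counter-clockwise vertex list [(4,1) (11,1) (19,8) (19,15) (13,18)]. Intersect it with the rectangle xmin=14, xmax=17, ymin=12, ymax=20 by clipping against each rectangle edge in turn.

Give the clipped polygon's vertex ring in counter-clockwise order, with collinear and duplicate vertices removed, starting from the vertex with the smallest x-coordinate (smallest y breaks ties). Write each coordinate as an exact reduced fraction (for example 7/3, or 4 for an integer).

Clipped polygon: [(14,12) (17,12) (17,16) (14,35/2)]

1. After x ≥ 14: [(14,29/8) (19,8) (19,15) (14,35/2)]
2. After x ≤ 17: [(14,29/8) (17,25/4) (17,16) (14,35/2)]
3. After y ≥ 12: [(14,12) (17,12) (17,16) (14,35/2)]
4. After y ≤ 20: [(14,12) (17,12) (17,16) (14,35/2)]
5. Canonical ring: [(14,12) (17,12) (17,16) (14,35/2)]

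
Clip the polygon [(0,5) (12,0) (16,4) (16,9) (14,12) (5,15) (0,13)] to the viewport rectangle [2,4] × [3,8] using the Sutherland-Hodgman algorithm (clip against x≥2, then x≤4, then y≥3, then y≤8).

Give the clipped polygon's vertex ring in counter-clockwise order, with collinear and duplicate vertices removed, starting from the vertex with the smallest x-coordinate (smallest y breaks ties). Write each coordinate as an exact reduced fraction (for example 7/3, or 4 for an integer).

1. After x ≥ 2: [(2,25/6) (12,0) (16,4) (16,9) (14,12) (5,15) (2,69/5)]
2. After x ≤ 4: [(2,25/6) (4,10/3) (4,73/5) (2,69/5)]
3. After y ≥ 3: [(2,25/6) (4,10/3) (4,73/5) (2,69/5)]
4. After y ≤ 8: [(2,8) (2,25/6) (4,10/3) (4,8)]
5. Canonical ring: [(2,25/6) (4,10/3) (4,8) (2,8)]

Clipped polygon: [(2,25/6) (4,10/3) (4,8) (2,8)]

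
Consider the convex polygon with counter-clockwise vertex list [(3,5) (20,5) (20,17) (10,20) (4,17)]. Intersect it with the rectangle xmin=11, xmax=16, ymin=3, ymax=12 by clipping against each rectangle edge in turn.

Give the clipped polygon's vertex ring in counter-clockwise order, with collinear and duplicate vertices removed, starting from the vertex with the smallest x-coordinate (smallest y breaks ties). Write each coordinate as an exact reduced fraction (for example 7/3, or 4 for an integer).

Clipped polygon: [(11,5) (16,5) (16,12) (11,12)]

1. After x ≥ 11: [(11,5) (20,5) (20,17) (11,197/10)]
2. After x ≤ 16: [(11,5) (16,5) (16,91/5) (11,197/10)]
3. After y ≥ 3: [(11,5) (16,5) (16,91/5) (11,197/10)]
4. After y ≤ 12: [(11,12) (11,5) (16,5) (16,12)]
5. Canonical ring: [(11,5) (16,5) (16,12) (11,12)]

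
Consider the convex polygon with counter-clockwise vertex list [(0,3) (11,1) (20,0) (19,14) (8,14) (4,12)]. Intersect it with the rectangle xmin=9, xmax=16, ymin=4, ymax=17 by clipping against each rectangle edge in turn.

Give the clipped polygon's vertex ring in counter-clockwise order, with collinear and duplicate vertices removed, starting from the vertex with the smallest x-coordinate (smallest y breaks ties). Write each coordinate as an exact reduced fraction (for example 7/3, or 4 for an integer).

1. After x ≥ 9: [(9,15/11) (11,1) (20,0) (19,14) (9,14)]
2. After x ≤ 16: [(9,15/11) (11,1) (16,4/9) (16,14) (9,14)]
3. After y ≥ 4: [(9,4) (16,4) (16,14) (9,14)]
4. After y ≤ 17: [(9,4) (16,4) (16,14) (9,14)]
5. Canonical ring: [(9,4) (16,4) (16,14) (9,14)]

Clipped polygon: [(9,4) (16,4) (16,14) (9,14)]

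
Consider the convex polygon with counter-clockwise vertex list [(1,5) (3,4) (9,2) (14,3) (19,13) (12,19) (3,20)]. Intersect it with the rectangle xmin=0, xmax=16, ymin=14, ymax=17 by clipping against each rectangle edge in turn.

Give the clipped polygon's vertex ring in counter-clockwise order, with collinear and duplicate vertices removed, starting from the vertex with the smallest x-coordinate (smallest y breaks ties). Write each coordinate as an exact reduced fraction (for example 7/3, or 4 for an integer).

Clipped polygon: [(11/5,14) (16,14) (16,109/7) (43/3,17) (13/5,17)]

1. After x ≥ 0: [(1,5) (3,4) (9,2) (14,3) (19,13) (12,19) (3,20)]
2. After x ≤ 16: [(1,5) (3,4) (9,2) (14,3) (16,7) (16,109/7) (12,19) (3,20)]
3. After y ≥ 14: [(11/5,14) (16,14) (16,109/7) (12,19) (3,20)]
4. After y ≤ 17: [(13/5,17) (11/5,14) (16,14) (16,109/7) (43/3,17)]
5. Canonical ring: [(11/5,14) (16,14) (16,109/7) (43/3,17) (13/5,17)]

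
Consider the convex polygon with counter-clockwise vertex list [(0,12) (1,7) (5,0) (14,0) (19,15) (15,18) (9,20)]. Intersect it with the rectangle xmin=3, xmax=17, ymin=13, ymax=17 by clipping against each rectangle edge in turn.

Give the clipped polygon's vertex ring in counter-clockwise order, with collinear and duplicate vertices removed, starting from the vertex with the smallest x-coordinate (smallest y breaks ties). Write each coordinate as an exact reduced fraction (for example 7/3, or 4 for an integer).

1. After x ≥ 3: [(3,44/3) (3,7/2) (5,0) (14,0) (19,15) (15,18) (9,20)]
2. After x ≤ 17: [(3,44/3) (3,7/2) (5,0) (14,0) (17,9) (17,33/2) (15,18) (9,20)]
3. After y ≥ 13: [(3,44/3) (3,13) (17,13) (17,33/2) (15,18) (9,20)]
4. After y ≤ 17: [(45/8,17) (3,44/3) (3,13) (17,13) (17,33/2) (49/3,17)]
5. Canonical ring: [(3,13) (17,13) (17,33/2) (49/3,17) (45/8,17) (3,44/3)]

Clipped polygon: [(3,13) (17,13) (17,33/2) (49/3,17) (45/8,17) (3,44/3)]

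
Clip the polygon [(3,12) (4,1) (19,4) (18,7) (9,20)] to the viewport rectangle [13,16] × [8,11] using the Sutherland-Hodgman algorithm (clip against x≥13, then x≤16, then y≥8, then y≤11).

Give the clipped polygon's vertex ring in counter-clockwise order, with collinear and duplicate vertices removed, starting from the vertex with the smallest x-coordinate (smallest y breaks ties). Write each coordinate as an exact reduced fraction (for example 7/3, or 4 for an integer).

1. After x ≥ 13: [(13,14/5) (19,4) (18,7) (13,128/9)]
2. After x ≤ 16: [(13,14/5) (16,17/5) (16,89/9) (13,128/9)]
3. After y ≥ 8: [(13,8) (16,8) (16,89/9) (13,128/9)]
4. After y ≤ 11: [(13,11) (13,8) (16,8) (16,89/9) (198/13,11)]
5. Canonical ring: [(13,8) (16,8) (16,89/9) (198/13,11) (13,11)]

Clipped polygon: [(13,8) (16,8) (16,89/9) (198/13,11) (13,11)]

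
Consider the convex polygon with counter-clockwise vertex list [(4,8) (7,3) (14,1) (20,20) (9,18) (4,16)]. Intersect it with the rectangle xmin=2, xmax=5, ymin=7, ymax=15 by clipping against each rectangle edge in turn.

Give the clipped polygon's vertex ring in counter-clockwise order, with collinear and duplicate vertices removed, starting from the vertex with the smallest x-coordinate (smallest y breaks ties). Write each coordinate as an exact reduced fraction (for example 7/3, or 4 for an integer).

1. After x ≥ 2: [(4,8) (7,3) (14,1) (20,20) (9,18) (4,16)]
2. After x ≤ 5: [(4,8) (5,19/3) (5,82/5) (4,16)]
3. After y ≥ 7: [(4,8) (23/5,7) (5,7) (5,82/5) (4,16)]
4. After y ≤ 15: [(4,15) (4,8) (23/5,7) (5,7) (5,15)]
5. Canonical ring: [(4,8) (23/5,7) (5,7) (5,15) (4,15)]

Clipped polygon: [(4,8) (23/5,7) (5,7) (5,15) (4,15)]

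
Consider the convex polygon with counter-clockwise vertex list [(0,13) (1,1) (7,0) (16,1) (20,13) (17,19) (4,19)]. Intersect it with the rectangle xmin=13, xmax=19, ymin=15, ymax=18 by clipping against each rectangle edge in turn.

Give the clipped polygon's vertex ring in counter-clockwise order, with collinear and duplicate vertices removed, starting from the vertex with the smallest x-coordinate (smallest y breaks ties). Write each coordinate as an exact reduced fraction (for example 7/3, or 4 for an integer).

1. After x ≥ 13: [(13,2/3) (16,1) (20,13) (17,19) (13,19)]
2. After x ≤ 19: [(13,2/3) (16,1) (19,10) (19,15) (17,19) (13,19)]
3. After y ≥ 15: [(13,15) (19,15) (19,15) (17,19) (13,19)]
4. After y ≤ 18: [(13,18) (13,15) (19,15) (19,15) (35/2,18)]
5. Canonical ring: [(13,15) (19,15) (35/2,18) (13,18)]

Clipped polygon: [(13,15) (19,15) (35/2,18) (13,18)]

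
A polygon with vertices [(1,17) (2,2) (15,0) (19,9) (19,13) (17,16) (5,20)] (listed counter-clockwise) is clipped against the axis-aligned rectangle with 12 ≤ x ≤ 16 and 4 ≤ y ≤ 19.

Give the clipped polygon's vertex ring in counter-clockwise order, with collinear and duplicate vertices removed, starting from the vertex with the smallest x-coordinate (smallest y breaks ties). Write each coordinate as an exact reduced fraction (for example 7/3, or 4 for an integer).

Clipped polygon: [(12,4) (16,4) (16,49/3) (12,53/3)]

1. After x ≥ 12: [(12,6/13) (15,0) (19,9) (19,13) (17,16) (12,53/3)]
2. After x ≤ 16: [(12,6/13) (15,0) (16,9/4) (16,49/3) (12,53/3)]
3. After y ≥ 4: [(12,4) (16,4) (16,49/3) (12,53/3)]
4. After y ≤ 19: [(12,4) (16,4) (16,49/3) (12,53/3)]
5. Canonical ring: [(12,4) (16,4) (16,49/3) (12,53/3)]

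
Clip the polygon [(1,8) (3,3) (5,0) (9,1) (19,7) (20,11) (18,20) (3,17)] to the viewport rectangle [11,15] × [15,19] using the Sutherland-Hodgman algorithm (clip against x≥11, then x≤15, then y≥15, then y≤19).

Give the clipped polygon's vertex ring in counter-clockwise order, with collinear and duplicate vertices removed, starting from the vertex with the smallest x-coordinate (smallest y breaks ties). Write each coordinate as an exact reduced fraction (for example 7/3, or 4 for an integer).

1. After x ≥ 11: [(11,11/5) (19,7) (20,11) (18,20) (11,93/5)]
2. After x ≤ 15: [(11,11/5) (15,23/5) (15,97/5) (11,93/5)]
3. After y ≥ 15: [(11,15) (15,15) (15,97/5) (11,93/5)]
4. After y ≤ 19: [(11,15) (15,15) (15,19) (13,19) (11,93/5)]
5. Canonical ring: [(11,15) (15,15) (15,19) (13,19) (11,93/5)]

Clipped polygon: [(11,15) (15,15) (15,19) (13,19) (11,93/5)]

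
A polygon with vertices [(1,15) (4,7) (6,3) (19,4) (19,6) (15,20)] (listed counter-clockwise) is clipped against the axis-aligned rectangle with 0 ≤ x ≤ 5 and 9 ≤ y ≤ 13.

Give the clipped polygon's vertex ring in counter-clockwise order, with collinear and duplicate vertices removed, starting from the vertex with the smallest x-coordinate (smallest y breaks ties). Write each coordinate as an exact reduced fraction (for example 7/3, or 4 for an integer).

1. After x ≥ 0: [(1,15) (4,7) (6,3) (19,4) (19,6) (15,20)]
2. After x ≤ 5: [(5,115/7) (1,15) (4,7) (5,5)]
3. After y ≥ 9: [(5,9) (5,115/7) (1,15) (13/4,9)]
4. After y ≤ 13: [(5,9) (5,13) (7/4,13) (13/4,9)]
5. Canonical ring: [(7/4,13) (13/4,9) (5,9) (5,13)]

Clipped polygon: [(7/4,13) (13/4,9) (5,9) (5,13)]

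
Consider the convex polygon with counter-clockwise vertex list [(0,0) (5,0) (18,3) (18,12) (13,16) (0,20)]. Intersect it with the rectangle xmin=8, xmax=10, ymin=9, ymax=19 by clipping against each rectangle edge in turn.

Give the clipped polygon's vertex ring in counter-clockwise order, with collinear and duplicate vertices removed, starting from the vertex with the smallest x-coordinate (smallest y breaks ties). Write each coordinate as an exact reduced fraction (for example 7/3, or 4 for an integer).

Clipped polygon: [(8,9) (10,9) (10,220/13) (8,228/13)]

1. After x ≥ 8: [(8,9/13) (18,3) (18,12) (13,16) (8,228/13)]
2. After x ≤ 10: [(8,9/13) (10,15/13) (10,220/13) (8,228/13)]
3. After y ≥ 9: [(8,9) (10,9) (10,220/13) (8,228/13)]
4. After y ≤ 19: [(8,9) (10,9) (10,220/13) (8,228/13)]
5. Canonical ring: [(8,9) (10,9) (10,220/13) (8,228/13)]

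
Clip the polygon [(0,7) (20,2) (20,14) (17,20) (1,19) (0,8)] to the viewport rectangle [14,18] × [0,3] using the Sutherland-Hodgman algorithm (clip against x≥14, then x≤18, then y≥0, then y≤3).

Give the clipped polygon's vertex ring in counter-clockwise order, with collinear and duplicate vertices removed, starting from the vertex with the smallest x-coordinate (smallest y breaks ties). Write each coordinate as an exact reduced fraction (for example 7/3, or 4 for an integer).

1. After x ≥ 14: [(14,7/2) (20,2) (20,14) (17,20) (14,317/16)]
2. After x ≤ 18: [(14,7/2) (18,5/2) (18,18) (17,20) (14,317/16)]
3. After y ≥ 0: [(14,7/2) (18,5/2) (18,18) (17,20) (14,317/16)]
4. After y ≤ 3: [(16,3) (18,5/2) (18,3)]
5. Canonical ring: [(16,3) (18,5/2) (18,3)]

Clipped polygon: [(16,3) (18,5/2) (18,3)]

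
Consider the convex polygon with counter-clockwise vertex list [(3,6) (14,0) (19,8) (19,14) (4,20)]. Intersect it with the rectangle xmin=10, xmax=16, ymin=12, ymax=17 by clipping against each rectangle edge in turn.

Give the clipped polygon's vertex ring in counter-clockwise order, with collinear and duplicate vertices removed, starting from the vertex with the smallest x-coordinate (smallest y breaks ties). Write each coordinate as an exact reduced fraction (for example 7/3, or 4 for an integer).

Clipped polygon: [(10,12) (16,12) (16,76/5) (23/2,17) (10,17)]

1. After x ≥ 10: [(10,24/11) (14,0) (19,8) (19,14) (10,88/5)]
2. After x ≤ 16: [(10,24/11) (14,0) (16,16/5) (16,76/5) (10,88/5)]
3. After y ≥ 12: [(10,12) (16,12) (16,76/5) (10,88/5)]
4. After y ≤ 17: [(10,17) (10,12) (16,12) (16,76/5) (23/2,17)]
5. Canonical ring: [(10,12) (16,12) (16,76/5) (23/2,17) (10,17)]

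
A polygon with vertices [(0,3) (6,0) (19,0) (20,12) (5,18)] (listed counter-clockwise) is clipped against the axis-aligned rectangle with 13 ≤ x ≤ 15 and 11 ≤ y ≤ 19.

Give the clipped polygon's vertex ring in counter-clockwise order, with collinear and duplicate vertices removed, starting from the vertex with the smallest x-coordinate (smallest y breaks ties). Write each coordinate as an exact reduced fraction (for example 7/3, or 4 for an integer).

1. After x ≥ 13: [(13,0) (19,0) (20,12) (13,74/5)]
2. After x ≤ 15: [(13,0) (15,0) (15,14) (13,74/5)]
3. After y ≥ 11: [(13,11) (15,11) (15,14) (13,74/5)]
4. After y ≤ 19: [(13,11) (15,11) (15,14) (13,74/5)]
5. Canonical ring: [(13,11) (15,11) (15,14) (13,74/5)]

Clipped polygon: [(13,11) (15,11) (15,14) (13,74/5)]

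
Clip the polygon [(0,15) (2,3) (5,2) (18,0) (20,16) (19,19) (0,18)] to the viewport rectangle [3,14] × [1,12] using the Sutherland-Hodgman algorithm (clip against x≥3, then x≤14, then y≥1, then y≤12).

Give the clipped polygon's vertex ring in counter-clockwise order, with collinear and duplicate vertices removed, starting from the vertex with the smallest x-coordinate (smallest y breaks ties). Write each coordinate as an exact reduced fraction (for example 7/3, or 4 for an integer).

Clipped polygon: [(3,8/3) (5,2) (23/2,1) (14,1) (14,12) (3,12)]

1. After x ≥ 3: [(3,8/3) (5,2) (18,0) (20,16) (19,19) (3,345/19)]
2. After x ≤ 14: [(3,8/3) (5,2) (14,8/13) (14,356/19) (3,345/19)]
3. After y ≥ 1: [(3,8/3) (5,2) (23/2,1) (14,1) (14,356/19) (3,345/19)]
4. After y ≤ 12: [(3,12) (3,8/3) (5,2) (23/2,1) (14,1) (14,12)]
5. Canonical ring: [(3,8/3) (5,2) (23/2,1) (14,1) (14,12) (3,12)]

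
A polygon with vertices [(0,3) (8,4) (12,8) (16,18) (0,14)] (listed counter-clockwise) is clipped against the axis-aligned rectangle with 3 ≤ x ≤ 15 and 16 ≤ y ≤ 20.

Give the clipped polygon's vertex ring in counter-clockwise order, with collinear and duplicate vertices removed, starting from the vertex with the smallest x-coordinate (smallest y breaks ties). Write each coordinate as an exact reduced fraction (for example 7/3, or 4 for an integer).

1. After x ≥ 3: [(3,27/8) (8,4) (12,8) (16,18) (3,59/4)]
2. After x ≤ 15: [(3,27/8) (8,4) (12,8) (15,31/2) (15,71/4) (3,59/4)]
3. After y ≥ 16: [(15,16) (15,71/4) (8,16)]
4. After y ≤ 20: [(15,16) (15,71/4) (8,16)]
5. Canonical ring: [(8,16) (15,16) (15,71/4)]

Clipped polygon: [(8,16) (15,16) (15,71/4)]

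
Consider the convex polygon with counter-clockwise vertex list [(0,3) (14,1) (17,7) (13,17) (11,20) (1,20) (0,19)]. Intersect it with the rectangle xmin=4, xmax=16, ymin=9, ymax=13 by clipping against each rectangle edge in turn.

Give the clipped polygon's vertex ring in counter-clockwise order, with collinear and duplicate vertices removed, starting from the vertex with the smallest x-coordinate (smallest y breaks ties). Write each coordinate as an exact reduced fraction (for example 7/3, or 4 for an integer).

1. After x ≥ 4: [(4,17/7) (14,1) (17,7) (13,17) (11,20) (4,20)]
2. After x ≤ 16: [(4,17/7) (14,1) (16,5) (16,19/2) (13,17) (11,20) (4,20)]
3. After y ≥ 9: [(4,9) (16,9) (16,19/2) (13,17) (11,20) (4,20)]
4. After y ≤ 13: [(4,13) (4,9) (16,9) (16,19/2) (73/5,13)]
5. Canonical ring: [(4,9) (16,9) (16,19/2) (73/5,13) (4,13)]

Clipped polygon: [(4,9) (16,9) (16,19/2) (73/5,13) (4,13)]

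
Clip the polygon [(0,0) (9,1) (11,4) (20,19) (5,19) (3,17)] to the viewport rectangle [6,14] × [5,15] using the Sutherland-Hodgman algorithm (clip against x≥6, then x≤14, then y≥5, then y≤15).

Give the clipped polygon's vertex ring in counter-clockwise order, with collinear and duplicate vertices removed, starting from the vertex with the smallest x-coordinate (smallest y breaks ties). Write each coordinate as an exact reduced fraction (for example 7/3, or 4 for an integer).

Clipped polygon: [(6,5) (58/5,5) (14,9) (14,15) (6,15)]

1. After x ≥ 6: [(6,2/3) (9,1) (11,4) (20,19) (6,19)]
2. After x ≤ 14: [(6,2/3) (9,1) (11,4) (14,9) (14,19) (6,19)]
3. After y ≥ 5: [(6,5) (58/5,5) (14,9) (14,19) (6,19)]
4. After y ≤ 15: [(6,15) (6,5) (58/5,5) (14,9) (14,15)]
5. Canonical ring: [(6,5) (58/5,5) (14,9) (14,15) (6,15)]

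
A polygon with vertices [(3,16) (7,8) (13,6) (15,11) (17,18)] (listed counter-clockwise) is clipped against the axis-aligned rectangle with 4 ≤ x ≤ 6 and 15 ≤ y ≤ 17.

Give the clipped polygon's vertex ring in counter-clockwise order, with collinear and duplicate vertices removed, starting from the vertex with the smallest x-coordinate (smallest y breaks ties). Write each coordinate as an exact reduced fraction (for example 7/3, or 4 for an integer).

Clipped polygon: [(4,15) (6,15) (6,115/7) (4,113/7)]

1. After x ≥ 4: [(4,113/7) (4,14) (7,8) (13,6) (15,11) (17,18)]
2. After x ≤ 6: [(6,115/7) (4,113/7) (4,14) (6,10)]
3. After y ≥ 15: [(6,15) (6,115/7) (4,113/7) (4,15)]
4. After y ≤ 17: [(6,15) (6,115/7) (4,113/7) (4,15)]
5. Canonical ring: [(4,15) (6,15) (6,115/7) (4,113/7)]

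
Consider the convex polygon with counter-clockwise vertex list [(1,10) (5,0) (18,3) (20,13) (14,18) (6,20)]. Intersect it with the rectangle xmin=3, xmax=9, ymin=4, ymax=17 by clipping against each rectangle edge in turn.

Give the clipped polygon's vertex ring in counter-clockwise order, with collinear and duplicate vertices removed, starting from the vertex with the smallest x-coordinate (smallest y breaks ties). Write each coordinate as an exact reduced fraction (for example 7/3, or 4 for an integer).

Clipped polygon: [(3,5) (17/5,4) (9,4) (9,17) (9/2,17) (3,14)]

1. After x ≥ 3: [(3,14) (3,5) (5,0) (18,3) (20,13) (14,18) (6,20)]
2. After x ≤ 9: [(3,14) (3,5) (5,0) (9,12/13) (9,77/4) (6,20)]
3. After y ≥ 4: [(3,14) (3,5) (17/5,4) (9,4) (9,77/4) (6,20)]
4. After y ≤ 17: [(9/2,17) (3,14) (3,5) (17/5,4) (9,4) (9,17)]
5. Canonical ring: [(3,5) (17/5,4) (9,4) (9,17) (9/2,17) (3,14)]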